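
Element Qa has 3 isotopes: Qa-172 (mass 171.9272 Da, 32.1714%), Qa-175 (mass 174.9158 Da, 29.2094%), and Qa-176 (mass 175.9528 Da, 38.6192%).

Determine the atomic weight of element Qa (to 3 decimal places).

Average mass = Σ (abundance × isotope mass) = 0.321714 × 171.9272 + 0.292094 × 174.9158 + 0.386192 × 175.9528
= 55.31139 + 51.09186 + 67.95156 = 174.35481 Da

174.355 Da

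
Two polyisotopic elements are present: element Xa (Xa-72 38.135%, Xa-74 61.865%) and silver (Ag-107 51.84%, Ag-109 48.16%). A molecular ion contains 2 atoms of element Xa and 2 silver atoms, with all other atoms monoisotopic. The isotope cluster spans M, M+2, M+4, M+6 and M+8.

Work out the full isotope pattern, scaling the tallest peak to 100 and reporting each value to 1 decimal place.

10.5 : 53.6 : 100.0 : 80.8 : 23.9

Element Xa pattern (n=2): 0.14542782 : 0.47184435 : 0.38272782
Silver pattern (n=2): 0.26873856 : 0.49932288 : 0.23193856
Convolve the two distributions (both contribute in 2-u steps):
  M: 0.14542782×0.26873856 = 0.039082
  M+2: 0.14542782×0.49932288 + 0.47184435×0.26873856 = 0.199418
  M+4: 0.14542782×0.23193856 + 0.47184435×0.49932288 + 0.38272782×0.26873856 = 0.372187
  M+6: 0.47184435×0.23193856 + 0.38272782×0.49932288 = 0.300544
  M+8: 0.38272782×0.23193856 = 0.088769
Scale to base peak (0.372187) = 100: 10.5 : 53.6 : 100.0 : 80.8 : 23.9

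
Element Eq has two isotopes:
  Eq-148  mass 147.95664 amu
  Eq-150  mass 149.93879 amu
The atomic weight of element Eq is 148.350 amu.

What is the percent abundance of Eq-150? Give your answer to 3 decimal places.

19.845%

With x = fraction of Eq-148 (so Eq-150 is 1 − x):
147.95664·x + 149.93879·(1 − x) = 148.350
(147.95664 − 149.93879)·x = 148.350 − 149.93879
x = -1.58879 / -1.98215 = 0.80155 → 80.155% Eq-148, 19.845% Eq-150.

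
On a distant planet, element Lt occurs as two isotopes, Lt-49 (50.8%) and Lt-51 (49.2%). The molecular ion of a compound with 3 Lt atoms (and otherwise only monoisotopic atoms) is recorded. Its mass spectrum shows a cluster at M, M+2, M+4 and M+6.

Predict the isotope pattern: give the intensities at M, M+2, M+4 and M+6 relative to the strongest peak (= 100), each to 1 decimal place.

Expanding (0.508 + 0.492)^3:
P(M) = 0.508^3 = 0.131097
P(M+2) = 3 × 0.508^2 × 0.492^1 = 0.380902
P(M+4) = 3 × 0.508^1 × 0.492^2 = 0.368906
P(M+6) = 0.492^3 = 0.119095
The M+2 peak is largest (0.380902); scaling to 100 gives 34.4 : 100.0 : 96.9 : 31.3.

34.4 : 100.0 : 96.9 : 31.3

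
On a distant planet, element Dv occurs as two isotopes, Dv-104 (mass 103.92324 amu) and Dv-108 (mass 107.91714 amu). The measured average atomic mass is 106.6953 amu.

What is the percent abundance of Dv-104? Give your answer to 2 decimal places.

30.59%

Let x be the fractional abundance of Dv-104; then Dv-108 has abundance 1 − x.
103.92324·x + 107.91714·(1 − x) = 106.6953
(103.92324 − 107.91714)·x = 106.6953 − 107.91714
x = -1.22184 / -3.99390 = 0.30593 → 30.59% Dv-104, 69.41% Dv-108.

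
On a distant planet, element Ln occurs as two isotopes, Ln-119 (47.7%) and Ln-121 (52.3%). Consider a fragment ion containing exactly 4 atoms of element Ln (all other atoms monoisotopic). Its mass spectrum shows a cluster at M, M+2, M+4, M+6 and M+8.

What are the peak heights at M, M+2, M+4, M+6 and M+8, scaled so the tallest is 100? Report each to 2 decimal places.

13.86 : 60.80 : 100.00 : 73.10 : 20.04

Expanding (0.477 + 0.523)^4:
P(M) = 0.477^4 = 0.051769
P(M+2) = 4 × 0.477^3 × 0.523^1 = 0.227048
P(M+4) = 6 × 0.477^2 × 0.523^2 = 0.373415
P(M+6) = 4 × 0.477^1 × 0.523^3 = 0.272950
P(M+8) = 0.523^4 = 0.074818
The M+4 peak is largest (0.373415); scaling to 100 gives 13.86 : 60.80 : 100.00 : 73.10 : 20.04.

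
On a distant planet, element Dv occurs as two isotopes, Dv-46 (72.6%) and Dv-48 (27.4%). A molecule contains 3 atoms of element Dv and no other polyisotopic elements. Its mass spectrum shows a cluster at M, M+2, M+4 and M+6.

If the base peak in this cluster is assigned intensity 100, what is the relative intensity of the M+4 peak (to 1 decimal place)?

37.7

Binomial terms of (0.726 + 0.274)^3: M 0.3827, M+2 0.4333, M+4 0.1635, M+6 0.0206 → M+2 is the base peak.
P(M+2) = C(3,1) × 0.726^2 × 0.274^1 = 3 × 0.527076 × 0.2740 = 0.433256 (base)
P(M+4) = C(3,2) × 0.726^1 × 0.274^2 = 3 × 0.7260 × 0.075076 = 0.163516
Relative intensity = 0.163516 / 0.433256 × 100 = 37.7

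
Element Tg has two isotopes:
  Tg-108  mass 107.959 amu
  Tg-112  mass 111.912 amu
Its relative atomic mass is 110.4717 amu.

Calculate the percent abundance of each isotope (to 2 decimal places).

Tg-108: 36.44%, Tg-112: 63.56%

Let x be the fractional abundance of Tg-108; then Tg-112 has abundance 1 − x.
107.959·x + 111.912·(1 − x) = 110.4717
(107.959 − 111.912)·x = 110.4717 − 111.912
x = -1.4403 / -3.953 = 0.36436 → 36.44% Tg-108, 63.56% Tg-112.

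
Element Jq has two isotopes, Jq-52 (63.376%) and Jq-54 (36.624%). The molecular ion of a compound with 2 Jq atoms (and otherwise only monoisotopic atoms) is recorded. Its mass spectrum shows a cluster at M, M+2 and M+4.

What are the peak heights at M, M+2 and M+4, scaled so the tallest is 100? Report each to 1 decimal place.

Expanding (0.63376 + 0.36624)^2:
P(M) = 0.63376^2 = 0.401652
P(M+2) = 2 × 0.63376^1 × 0.36624^1 = 0.464217
P(M+4) = 0.36624^2 = 0.134132
The M+2 peak is largest (0.464217); scaling to 100 gives 86.5 : 100.0 : 28.9.

86.5 : 100.0 : 28.9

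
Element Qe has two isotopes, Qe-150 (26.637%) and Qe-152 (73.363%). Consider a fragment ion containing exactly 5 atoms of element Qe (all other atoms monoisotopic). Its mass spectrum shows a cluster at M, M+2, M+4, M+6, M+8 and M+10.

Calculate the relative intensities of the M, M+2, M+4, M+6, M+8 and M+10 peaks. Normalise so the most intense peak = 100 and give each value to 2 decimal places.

Each Qe atom is independently Qe-150 (p = 0.26637) or Qe-152 (q = 0.73363); the cluster is the binomial expansion (p + q)^5.
P(M) = 0.26637^5 = 0.001341
P(M+2) = 5 × 0.26637^4 × 0.73363^1 = 0.018467
P(M+4) = 10 × 0.26637^3 × 0.73363^2 = 0.101721
P(M+6) = 10 × 0.26637^2 × 0.73363^3 = 0.280157
P(M+8) = 5 × 0.26637^1 × 0.73363^4 = 0.385801
P(M+10) = 0.73363^5 = 0.212513
The M+8 peak is largest (0.385801); scaling to 100 gives 0.35 : 4.79 : 26.37 : 72.62 : 100.00 : 55.08.

0.35 : 4.79 : 26.37 : 72.62 : 100.00 : 55.08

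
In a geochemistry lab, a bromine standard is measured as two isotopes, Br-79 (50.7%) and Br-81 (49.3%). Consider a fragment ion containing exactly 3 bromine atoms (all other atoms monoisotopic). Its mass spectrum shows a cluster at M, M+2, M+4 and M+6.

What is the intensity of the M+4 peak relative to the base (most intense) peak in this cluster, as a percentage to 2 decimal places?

97.24%

(0.507 + 0.493)^3 gives M 0.1303, M+2 0.3802, M+4 0.3697, M+6 0.1198; the largest is M+2.
P(M+2) = C(3,1) × 0.507^2 × 0.493^1 = 3 × 0.257049 × 0.4930 = 0.380175 (base)
P(M+4) = C(3,2) × 0.507^1 × 0.493^2 = 3 × 0.5070 × 0.243049 = 0.369678
Relative intensity = 0.369678 / 0.380175 × 100 = 97.24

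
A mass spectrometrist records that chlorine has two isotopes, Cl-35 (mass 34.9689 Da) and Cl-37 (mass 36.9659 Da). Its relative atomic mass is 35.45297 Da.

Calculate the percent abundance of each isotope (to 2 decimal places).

Cl-35: 75.76%, Cl-37: 24.24%

With x = fraction of Cl-35 (so Cl-37 is 1 − x):
34.9689·x + 36.9659·(1 − x) = 35.45297
(34.9689 − 36.9659)·x = 35.45297 − 36.9659
x = -1.51293 / -1.9970 = 0.75760 → 75.76% Cl-35, 24.24% Cl-37.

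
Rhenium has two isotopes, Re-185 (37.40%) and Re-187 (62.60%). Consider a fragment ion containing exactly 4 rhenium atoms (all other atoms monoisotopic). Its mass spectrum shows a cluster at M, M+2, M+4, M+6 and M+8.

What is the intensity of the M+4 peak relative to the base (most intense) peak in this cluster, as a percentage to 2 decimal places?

89.62%

Term probabilities: M 0.0196, M+2 0.1310, M+4 0.3289, M+6 0.3670, M+8 0.1536. Base peak = M+6.
P(M+6) = C(4,3) × 0.3740^1 × 0.6260^3 = 4 × 0.3740 × 0.24531438 = 0.366990 (base)
P(M+4) = C(4,2) × 0.3740^2 × 0.6260^2 = 6 × 0.139876 × 0.391876 = 0.328884
Relative intensity = 0.328884 / 0.366990 × 100 = 89.62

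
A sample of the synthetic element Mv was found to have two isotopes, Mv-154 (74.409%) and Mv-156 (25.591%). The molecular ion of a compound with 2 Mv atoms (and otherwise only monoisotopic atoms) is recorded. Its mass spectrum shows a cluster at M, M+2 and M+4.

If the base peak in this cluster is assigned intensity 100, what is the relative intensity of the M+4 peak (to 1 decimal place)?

11.8

Binomial terms of (0.74409 + 0.25591)^2: M 0.5537, M+2 0.3808, M+4 0.0655 → M is the base peak.
P(M) = C(2,0) × 0.74409^2 × 0.25591^0 = 1 × 0.55366993 × 1.0000 = 0.553670 (base)
P(M+4) = C(2,2) × 0.74409^0 × 0.25591^2 = 1 × 1.0000 × 0.06548993 = 0.065490
Relative intensity = 0.065490 / 0.553670 × 100 = 11.8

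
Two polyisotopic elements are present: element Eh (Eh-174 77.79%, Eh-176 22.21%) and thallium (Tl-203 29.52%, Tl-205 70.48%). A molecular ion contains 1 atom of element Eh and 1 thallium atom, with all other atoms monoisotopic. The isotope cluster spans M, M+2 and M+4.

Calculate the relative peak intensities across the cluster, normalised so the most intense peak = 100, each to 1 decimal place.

Element Eh pattern (n=1): 0.7779 : 0.2221
Thallium pattern (n=1): 0.2952 : 0.7048
Convolve the two distributions (both contribute in 2-u steps):
  M: 0.7779×0.2952 = 0.229636
  M+2: 0.7779×0.7048 + 0.2221×0.2952 = 0.613828
  M+4: 0.2221×0.7048 = 0.156536
Scale to base peak (0.613828) = 100: 37.4 : 100.0 : 25.5

37.4 : 100.0 : 25.5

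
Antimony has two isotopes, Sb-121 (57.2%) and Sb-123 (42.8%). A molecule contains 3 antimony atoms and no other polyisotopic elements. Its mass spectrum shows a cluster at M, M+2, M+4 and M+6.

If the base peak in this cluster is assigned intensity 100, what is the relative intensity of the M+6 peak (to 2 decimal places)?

18.66

Term probabilities: M 0.1871, M+2 0.4201, M+4 0.3143, M+6 0.0784. Base peak = M+2.
P(M+2) = C(3,1) × 0.572^2 × 0.428^1 = 3 × 0.327184 × 0.4280 = 0.420104 (base)
P(M+6) = C(3,3) × 0.572^0 × 0.428^3 = 1 × 1.0000 × 0.07840275 = 0.078403
Relative intensity = 0.078403 / 0.420104 × 100 = 18.66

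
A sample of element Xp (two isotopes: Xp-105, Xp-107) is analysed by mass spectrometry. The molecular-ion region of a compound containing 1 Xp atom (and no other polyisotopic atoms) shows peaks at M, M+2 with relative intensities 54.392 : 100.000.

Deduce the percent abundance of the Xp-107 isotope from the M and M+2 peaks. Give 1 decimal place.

64.8%

If p is the fraction of Xp that is Xp-105, then I(M+2)/I(M) = [C(1,1)·p^0·(1−p)] / p^1 = 1·(1−p)/p = 100.000/54.392 = 1.8385
(1−p)/p = 1.8385/1 = 1.8385  ⇒  p = 1/(1 + 1.8385) = 0.3523
Xp-105: 35.2%, Xp-107: 64.8%.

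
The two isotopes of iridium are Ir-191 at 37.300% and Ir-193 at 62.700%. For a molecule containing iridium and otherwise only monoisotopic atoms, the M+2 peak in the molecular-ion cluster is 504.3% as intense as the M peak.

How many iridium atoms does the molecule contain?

For n independent Ir atoms, I(M+2)/I(M) = n · (abundance Ir-193) / (abundance Ir-191) = n · 0.62700/0.37300.
n = 5.043 × 0.37300/0.62700 = 3.00 ≈ 3

3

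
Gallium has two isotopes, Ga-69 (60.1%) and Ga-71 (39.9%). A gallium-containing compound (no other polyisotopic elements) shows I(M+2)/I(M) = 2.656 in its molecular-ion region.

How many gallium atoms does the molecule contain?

For n independent Ga atoms, I(M+2)/I(M) = n · (abundance Ga-71) / (abundance Ga-69) = n · 0.399/0.601.
n = 2.656 × 0.601/0.399 = 4.00 ≈ 4

4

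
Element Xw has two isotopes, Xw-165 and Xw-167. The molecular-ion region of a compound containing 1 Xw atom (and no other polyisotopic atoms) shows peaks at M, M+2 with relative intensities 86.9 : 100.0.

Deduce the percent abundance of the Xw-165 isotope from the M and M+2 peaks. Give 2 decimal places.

46.50%

If p is the fraction of Xw that is Xw-165, then I(M+2)/I(M) = [C(1,1)·p^0·(1−p)] / p^1 = 1·(1−p)/p = 100.0/86.9 = 1.1507
(1−p)/p = 1.1507/1 = 1.1507  ⇒  p = 1/(1 + 1.1507) = 0.4650
Xw-165: 46.50%, Xw-167: 53.50%.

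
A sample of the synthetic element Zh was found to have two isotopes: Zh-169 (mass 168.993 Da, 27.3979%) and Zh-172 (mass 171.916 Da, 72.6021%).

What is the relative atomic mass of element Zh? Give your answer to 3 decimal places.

Weight each isotope mass by its fractional abundance: 0.273979 × 168.993 + 0.726021 × 171.916
= 46.3005 + 124.8146 = 171.1151 Da

171.115 Da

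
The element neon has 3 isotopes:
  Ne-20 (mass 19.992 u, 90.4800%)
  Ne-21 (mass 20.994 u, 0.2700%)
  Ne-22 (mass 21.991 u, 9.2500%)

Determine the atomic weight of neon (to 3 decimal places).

20.180 u

Weight each isotope mass by its fractional abundance: 0.904800 × 19.992 + 0.002700 × 20.994 + 0.092500 × 21.991
= 18.0888 + 0.0567 + 2.0342 = 20.1797 u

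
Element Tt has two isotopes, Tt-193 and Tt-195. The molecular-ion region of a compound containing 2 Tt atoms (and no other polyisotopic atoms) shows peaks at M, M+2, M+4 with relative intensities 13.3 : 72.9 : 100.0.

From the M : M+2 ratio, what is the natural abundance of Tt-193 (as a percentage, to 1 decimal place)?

Write p for the Tt-193 fraction. I(M+2)/I(M) = [C(2,1)·p^1·(1−p)] / p^2 = 2·(1−p)/p = 72.9/13.3 = 5.4812
(1−p)/p = 5.4812/2 = 2.7406  ⇒  p = 1/(1 + 2.7406) = 0.2673
Tt-193: 26.7%, Tt-195: 73.3%.

26.7%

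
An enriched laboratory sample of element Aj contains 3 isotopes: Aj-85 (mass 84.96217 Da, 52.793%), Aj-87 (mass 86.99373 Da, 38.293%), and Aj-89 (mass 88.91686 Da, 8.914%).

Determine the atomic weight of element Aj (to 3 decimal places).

86.093 Da

Weight each isotope mass by its fractional abundance: 0.52793 × 84.96217 + 0.38293 × 86.99373 + 0.08914 × 88.91686
= 44.854078 + 33.312509 + 7.926049 = 86.092636 Da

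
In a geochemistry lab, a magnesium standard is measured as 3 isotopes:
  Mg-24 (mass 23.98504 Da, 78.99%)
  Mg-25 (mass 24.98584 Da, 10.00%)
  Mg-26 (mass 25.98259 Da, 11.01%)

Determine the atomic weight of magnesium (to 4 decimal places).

Weight each isotope mass by its fractional abundance: 0.7899 × 23.98504 + 0.1000 × 24.98584 + 0.1101 × 25.98259
= 18.945783 + 2.498584 + 2.860683 = 24.305050 Da

24.3051 Da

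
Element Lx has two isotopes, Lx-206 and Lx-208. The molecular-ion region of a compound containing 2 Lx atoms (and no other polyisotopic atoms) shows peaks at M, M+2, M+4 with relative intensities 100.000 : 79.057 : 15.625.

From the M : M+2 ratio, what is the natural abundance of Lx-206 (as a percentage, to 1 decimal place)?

Let p = fractional abundance of Lx-206. I(M+2)/I(M) = [C(2,1)·p^1·(1−p)] / p^2 = 2·(1−p)/p = 79.057/100.000 = 0.7906
(1−p)/p = 0.7906/2 = 0.3953  ⇒  p = 1/(1 + 0.3953) = 0.7167
Lx-206: 71.7%, Lx-208: 28.3%.

71.7%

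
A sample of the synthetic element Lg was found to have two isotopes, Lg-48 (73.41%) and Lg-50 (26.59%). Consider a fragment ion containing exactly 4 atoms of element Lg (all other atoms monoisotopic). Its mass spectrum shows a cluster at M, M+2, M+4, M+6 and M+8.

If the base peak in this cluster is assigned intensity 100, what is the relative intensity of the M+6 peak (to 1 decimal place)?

(0.7341 + 0.2659)^4 gives M 0.2904, M+2 0.4208, M+4 0.2286, M+6 0.0552, M+8 0.0050; the largest is M+2.
P(M+2) = C(4,1) × 0.7341^3 × 0.2659^1 = 4 × 0.39560855 × 0.2659 = 0.420769 (base)
P(M+6) = C(4,3) × 0.7341^1 × 0.2659^3 = 4 × 0.7341 × 0.01879988 = 0.055204
Relative intensity = 0.055204 / 0.420769 × 100 = 13.1

13.1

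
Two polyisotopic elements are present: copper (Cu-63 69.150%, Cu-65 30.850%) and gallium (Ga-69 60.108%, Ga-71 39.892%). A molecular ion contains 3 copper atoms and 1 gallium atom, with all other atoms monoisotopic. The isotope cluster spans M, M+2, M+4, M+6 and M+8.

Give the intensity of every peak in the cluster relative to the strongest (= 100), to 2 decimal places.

49.95 : 100.00 : 74.19 : 24.23 : 2.94

Copper pattern (n=3): 0.33065611 : 0.44254842 : 0.19743483 : 0.02936064
Gallium pattern (n=1): 0.60108 : 0.39892
Convolve the two distributions (both contribute in 2-u steps):
  M: 0.33065611×0.60108 = 0.198751
  M+2: 0.33065611×0.39892 + 0.44254842×0.60108 = 0.397912
  M+4: 0.44254842×0.39892 + 0.19743483×0.60108 = 0.295216
  M+6: 0.19743483×0.39892 + 0.02936064×0.60108 = 0.096409
  M+8: 0.02936064×0.39892 = 0.011713
Scale to base peak (0.397912) = 100: 49.95 : 100.00 : 74.19 : 24.23 : 2.94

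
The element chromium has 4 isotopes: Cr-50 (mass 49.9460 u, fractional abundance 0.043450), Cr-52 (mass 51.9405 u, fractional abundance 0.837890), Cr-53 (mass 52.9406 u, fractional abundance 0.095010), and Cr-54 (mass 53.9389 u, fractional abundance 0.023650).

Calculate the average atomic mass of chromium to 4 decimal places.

The abundance-weighted mean is 0.043450 × 49.9460 + 0.837890 × 51.9405 + 0.095010 × 52.9406 + 0.023650 × 53.9389
= 2.17015 + 43.52043 + 5.02989 + 1.27565 = 51.99612 u

51.9961 u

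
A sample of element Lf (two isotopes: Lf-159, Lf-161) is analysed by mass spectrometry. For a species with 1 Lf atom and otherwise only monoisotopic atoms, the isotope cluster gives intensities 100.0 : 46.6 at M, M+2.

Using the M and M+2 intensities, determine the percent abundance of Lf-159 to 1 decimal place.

Write p for the Lf-159 fraction. I(M+2)/I(M) = [C(1,1)·p^0·(1−p)] / p^1 = 1·(1−p)/p = 46.6/100.0 = 0.4660
(1−p)/p = 0.4660/1 = 0.4660  ⇒  p = 1/(1 + 0.4660) = 0.6821
Lf-159: 68.2%, Lf-161: 31.8%.

68.2%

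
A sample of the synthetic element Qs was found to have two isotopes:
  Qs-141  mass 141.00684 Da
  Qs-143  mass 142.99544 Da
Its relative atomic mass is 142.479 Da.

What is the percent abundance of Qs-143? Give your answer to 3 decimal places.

74.030%

Let x be the fractional abundance of Qs-141; then Qs-143 has abundance 1 − x.
141.00684·x + 142.99544·(1 − x) = 142.479
(141.00684 − 142.99544)·x = 142.479 − 142.99544
x = -0.51644 / -1.98860 = 0.25970 → 25.970% Qs-141, 74.030% Qs-143.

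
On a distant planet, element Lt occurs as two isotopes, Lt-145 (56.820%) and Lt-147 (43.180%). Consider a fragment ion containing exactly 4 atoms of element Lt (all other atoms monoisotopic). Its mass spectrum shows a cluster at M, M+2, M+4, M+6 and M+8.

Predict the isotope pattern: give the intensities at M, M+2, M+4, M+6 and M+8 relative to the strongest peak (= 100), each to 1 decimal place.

Each Lt atom is independently Lt-145 (p = 0.56820) or Lt-147 (q = 0.43180); the cluster is the binomial expansion (p + q)^4.
P(M) = 0.56820^4 = 0.104233
P(M+2) = 4 × 0.56820^3 × 0.43180^1 = 0.316845
P(M+4) = 6 × 0.56820^2 × 0.43180^2 = 0.361176
P(M+6) = 4 × 0.56820^1 × 0.43180^3 = 0.182982
P(M+8) = 0.43180^4 = 0.034764
The M+4 peak is largest (0.361176); scaling to 100 gives 28.9 : 87.7 : 100.0 : 50.7 : 9.6.

28.9 : 87.7 : 100.0 : 50.7 : 9.6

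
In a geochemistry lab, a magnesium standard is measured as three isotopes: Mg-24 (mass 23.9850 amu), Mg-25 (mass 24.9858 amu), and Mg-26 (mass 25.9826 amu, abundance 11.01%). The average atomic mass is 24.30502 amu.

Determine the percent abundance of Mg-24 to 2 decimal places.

The remaining 88.99% is split between Mg-24 (fraction x) and Mg-25 (fraction 0.8899 − x).
Substituting: 23.9850x + 24.9858(0.8899 − x) = 21.44433574
(23.9850 − 24.9858)x = -0.79052768  ⇒  x = 0.78990, y = 0.10000
Mg-24: 78.99%, Mg-25: 10.00%.

78.99%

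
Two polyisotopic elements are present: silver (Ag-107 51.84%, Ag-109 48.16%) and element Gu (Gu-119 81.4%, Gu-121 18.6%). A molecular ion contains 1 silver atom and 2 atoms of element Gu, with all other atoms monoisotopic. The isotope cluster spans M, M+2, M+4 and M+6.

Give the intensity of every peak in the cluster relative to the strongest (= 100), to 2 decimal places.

72.15 : 100.00 : 34.40 : 3.50

Silver pattern (n=1): 0.5184 : 0.4816
Element Gu pattern (n=2): 0.662596 : 0.302808 : 0.034596
Convolve the two distributions (both contribute in 2-u steps):
  M: 0.5184×0.662596 = 0.343490
  M+2: 0.5184×0.302808 + 0.4816×0.662596 = 0.476082
  M+4: 0.5184×0.034596 + 0.4816×0.302808 = 0.163767
  M+6: 0.4816×0.034596 = 0.016661
Scale to base peak (0.476082) = 100: 72.15 : 100.00 : 34.40 : 3.50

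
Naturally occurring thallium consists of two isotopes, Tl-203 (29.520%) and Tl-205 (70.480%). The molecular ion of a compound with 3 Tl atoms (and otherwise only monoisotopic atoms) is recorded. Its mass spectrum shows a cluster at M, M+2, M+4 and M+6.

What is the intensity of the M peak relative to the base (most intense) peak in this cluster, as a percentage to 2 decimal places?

5.85%

Term probabilities: M 0.0257, M+2 0.1843, M+4 0.4399, M+6 0.3501. Base peak = M+4.
P(M+4) = C(3,2) × 0.29520^1 × 0.70480^2 = 3 × 0.2952 × 0.49674304 = 0.439916 (base)
P(M) = C(3,0) × 0.29520^3 × 0.70480^0 = 1 × 0.02572463 × 1.0000 = 0.025725
Relative intensity = 0.025725 / 0.439916 × 100 = 5.85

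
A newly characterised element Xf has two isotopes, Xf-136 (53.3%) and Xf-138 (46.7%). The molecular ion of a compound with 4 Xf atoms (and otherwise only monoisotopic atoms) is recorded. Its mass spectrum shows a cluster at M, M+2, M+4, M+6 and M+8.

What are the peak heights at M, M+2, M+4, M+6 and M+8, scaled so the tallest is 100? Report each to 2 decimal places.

The 4 Xf atoms are independent, so intensities follow the terms of (0.533 + 0.467)^4.
P(M) = 0.533^4 = 0.080707
P(M+2) = 4 × 0.533^3 × 0.467^1 = 0.282852
P(M+4) = 6 × 0.533^2 × 0.467^2 = 0.371740
P(M+6) = 4 × 0.533^1 × 0.467^3 = 0.217139
P(M+8) = 0.467^4 = 0.047563
The M+4 peak is largest (0.371740); scaling to 100 gives 21.71 : 76.09 : 100.00 : 58.41 : 12.79.

21.71 : 76.09 : 100.00 : 58.41 : 12.79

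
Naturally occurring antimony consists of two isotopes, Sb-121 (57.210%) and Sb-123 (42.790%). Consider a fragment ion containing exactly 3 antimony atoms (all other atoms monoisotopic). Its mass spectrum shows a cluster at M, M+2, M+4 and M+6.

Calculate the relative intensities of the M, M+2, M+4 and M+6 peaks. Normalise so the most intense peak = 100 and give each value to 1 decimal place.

44.6 : 100.0 : 74.8 : 18.6

Each Sb atom is independently Sb-121 (p = 0.57210) or Sb-123 (q = 0.42790); the cluster is the binomial expansion (p + q)^3.
P(M) = 0.57210^3 = 0.187247
P(M+2) = 3 × 0.57210^2 × 0.42790^1 = 0.420153
P(M+4) = 3 × 0.57210^1 × 0.42790^2 = 0.314252
P(M+6) = 0.42790^3 = 0.078348
The M+2 peak is largest (0.420153); scaling to 100 gives 44.6 : 100.0 : 74.8 : 18.6.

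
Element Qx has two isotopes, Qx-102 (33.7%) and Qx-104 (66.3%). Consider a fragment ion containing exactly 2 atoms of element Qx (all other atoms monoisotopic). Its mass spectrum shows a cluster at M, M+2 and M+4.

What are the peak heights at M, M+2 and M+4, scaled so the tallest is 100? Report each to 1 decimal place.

The 2 Qx atoms are independent, so intensities follow the terms of (0.337 + 0.663)^2.
P(M) = 0.337^2 = 0.113569
P(M+2) = 2 × 0.337^1 × 0.663^1 = 0.446862
P(M+4) = 0.663^2 = 0.439569
The M+2 peak is largest (0.446862); scaling to 100 gives 25.4 : 100.0 : 98.4.

25.4 : 100.0 : 98.4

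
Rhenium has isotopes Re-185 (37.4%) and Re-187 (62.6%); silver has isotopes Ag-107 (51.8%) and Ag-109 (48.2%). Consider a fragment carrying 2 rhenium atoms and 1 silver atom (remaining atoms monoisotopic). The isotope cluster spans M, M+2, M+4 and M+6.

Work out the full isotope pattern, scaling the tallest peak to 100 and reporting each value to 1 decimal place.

16.9 : 72.3 : 100.0 : 44.1

Rhenium pattern (n=2): 0.139876 : 0.468248 : 0.391876
Silver pattern (n=1): 0.5180 : 0.4820
Convolve the two distributions (both contribute in 2-u steps):
  M: 0.139876×0.5180 = 0.072456
  M+2: 0.139876×0.4820 + 0.468248×0.5180 = 0.309973
  M+4: 0.468248×0.4820 + 0.391876×0.5180 = 0.428687
  M+6: 0.391876×0.4820 = 0.188884
Scale to base peak (0.428687) = 100: 16.9 : 72.3 : 100.0 : 44.1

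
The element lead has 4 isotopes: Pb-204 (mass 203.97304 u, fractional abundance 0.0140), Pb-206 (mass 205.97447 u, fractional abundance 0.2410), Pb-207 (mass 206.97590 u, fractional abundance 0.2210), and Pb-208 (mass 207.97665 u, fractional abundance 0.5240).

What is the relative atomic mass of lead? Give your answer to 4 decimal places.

Ar = Σ fᵢ·mᵢ = 0.0140 × 203.97304 + 0.2410 × 205.97447 + 0.2210 × 206.97590 + 0.5240 × 207.97665
= 2.855623 + 49.639847 + 45.741674 + 108.979765 = 207.216909 u

207.2169 u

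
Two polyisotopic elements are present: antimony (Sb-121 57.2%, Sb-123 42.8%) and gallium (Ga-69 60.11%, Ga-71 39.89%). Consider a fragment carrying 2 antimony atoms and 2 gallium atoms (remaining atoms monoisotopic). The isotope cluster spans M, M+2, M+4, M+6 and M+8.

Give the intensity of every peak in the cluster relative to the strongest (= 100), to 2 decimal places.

Antimony pattern (n=2): 0.327184 : 0.489632 : 0.183184
Gallium pattern (n=2): 0.36132121 : 0.47955758 : 0.15912121
Convolve the two distributions (both contribute in 2-u steps):
  M: 0.327184×0.36132121 = 0.118219
  M+2: 0.327184×0.47955758 + 0.489632×0.36132121 = 0.333818
  M+4: 0.327184×0.15912121 + 0.489632×0.47955758 + 0.183184×0.36132121 = 0.353057
  M+6: 0.489632×0.15912121 + 0.183184×0.47955758 = 0.165758
  M+8: 0.183184×0.15912121 = 0.029148
Scale to base peak (0.353057) = 100: 33.48 : 94.55 : 100.00 : 46.95 : 8.26

33.48 : 94.55 : 100.00 : 46.95 : 8.26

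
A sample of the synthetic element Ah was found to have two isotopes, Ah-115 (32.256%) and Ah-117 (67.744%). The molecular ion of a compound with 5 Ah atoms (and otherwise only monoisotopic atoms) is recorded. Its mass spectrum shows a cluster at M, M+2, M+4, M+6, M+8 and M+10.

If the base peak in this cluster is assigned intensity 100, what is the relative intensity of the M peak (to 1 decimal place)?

Binomial terms of (0.32256 + 0.67744)^5: M 0.0035, M+2 0.0367, M+4 0.1540, M+6 0.3235, M+8 0.3397, M+10 0.1427 → M+8 is the base peak.
P(M+8) = C(5,4) × 0.32256^1 × 0.67744^4 = 5 × 0.32256 × 0.21061211 = 0.339675 (base)
P(M) = C(5,0) × 0.32256^5 × 0.67744^0 = 1 × 0.00349183 × 1.0000 = 0.003492
Relative intensity = 0.003492 / 0.339675 × 100 = 1.0

1.0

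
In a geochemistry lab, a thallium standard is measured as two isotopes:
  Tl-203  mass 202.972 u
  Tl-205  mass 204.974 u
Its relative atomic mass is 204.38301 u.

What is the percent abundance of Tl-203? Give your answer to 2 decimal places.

With x = fraction of Tl-203 (so Tl-205 is 1 − x):
202.972·x + 204.974·(1 − x) = 204.38301
(202.972 − 204.974)·x = 204.38301 − 204.974
x = -0.59099 / -2.002 = 0.29520 → 29.52% Tl-203, 70.48% Tl-205.

29.52%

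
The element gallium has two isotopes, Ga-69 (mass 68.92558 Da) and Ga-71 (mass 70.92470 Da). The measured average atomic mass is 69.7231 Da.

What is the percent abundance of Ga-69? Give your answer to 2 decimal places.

60.11%

Writing the weighted mean with unknown fraction x of Ga-69:
68.92558·x + 70.92470·(1 − x) = 69.7231
(68.92558 − 70.92470)·x = 69.7231 − 70.92470
x = -1.20160 / -1.99912 = 0.60106 → 60.11% Ga-69, 39.89% Ga-71.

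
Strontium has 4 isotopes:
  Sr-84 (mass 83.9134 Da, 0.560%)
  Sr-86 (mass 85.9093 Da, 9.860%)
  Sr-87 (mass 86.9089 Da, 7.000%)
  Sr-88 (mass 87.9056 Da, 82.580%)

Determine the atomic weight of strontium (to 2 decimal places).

87.62 Da

The abundance-weighted mean is 0.00560 × 83.9134 + 0.09860 × 85.9093 + 0.07000 × 86.9089 + 0.82580 × 87.9056
= 0.46992 + 8.47066 + 6.08362 + 72.59244 = 87.61664 Da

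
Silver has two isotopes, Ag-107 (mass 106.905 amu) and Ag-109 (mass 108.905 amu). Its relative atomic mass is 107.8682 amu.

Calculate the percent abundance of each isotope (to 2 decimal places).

Ag-107: 51.84%, Ag-109: 48.16%

Writing the weighted mean with unknown fraction x of Ag-107:
106.905·x + 108.905·(1 − x) = 107.8682
(106.905 − 108.905)·x = 107.8682 − 108.905
x = -1.0368 / -2.000 = 0.51840 → 51.84% Ag-107, 48.16% Ag-109.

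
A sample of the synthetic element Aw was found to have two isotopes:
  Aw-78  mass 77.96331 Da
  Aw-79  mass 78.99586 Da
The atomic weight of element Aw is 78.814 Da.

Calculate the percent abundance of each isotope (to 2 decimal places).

Let x be the fractional abundance of Aw-78; then Aw-79 has abundance 1 − x.
77.96331·x + 78.99586·(1 − x) = 78.814
(77.96331 − 78.99586)·x = 78.814 − 78.99586
x = -0.18186 / -1.03255 = 0.17613 → 17.61% Aw-78, 82.39% Aw-79.

Aw-78: 17.61%, Aw-79: 82.39%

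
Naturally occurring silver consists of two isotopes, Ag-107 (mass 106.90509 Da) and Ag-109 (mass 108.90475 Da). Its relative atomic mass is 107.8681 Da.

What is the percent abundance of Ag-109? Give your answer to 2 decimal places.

Let x be the fractional abundance of Ag-107; then Ag-109 has abundance 1 − x.
106.90509·x + 108.90475·(1 − x) = 107.8681
(106.90509 − 108.90475)·x = 107.8681 − 108.90475
x = -1.03665 / -1.99966 = 0.51841 → 51.84% Ag-107, 48.16% Ag-109.

48.16%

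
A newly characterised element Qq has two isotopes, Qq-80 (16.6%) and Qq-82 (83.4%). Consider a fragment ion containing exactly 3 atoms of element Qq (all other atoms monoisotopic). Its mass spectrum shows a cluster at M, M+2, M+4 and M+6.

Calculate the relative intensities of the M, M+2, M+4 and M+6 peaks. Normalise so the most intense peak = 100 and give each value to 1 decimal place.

0.8 : 11.9 : 59.7 : 100.0

Expanding (0.166 + 0.834)^3:
P(M) = 0.166^3 = 0.004574
P(M+2) = 3 × 0.166^2 × 0.834^1 = 0.068945
P(M+4) = 3 × 0.166^1 × 0.834^2 = 0.346387
P(M+6) = 0.834^3 = 0.580094
The M+6 peak is largest (0.580094); scaling to 100 gives 0.8 : 11.9 : 59.7 : 100.0.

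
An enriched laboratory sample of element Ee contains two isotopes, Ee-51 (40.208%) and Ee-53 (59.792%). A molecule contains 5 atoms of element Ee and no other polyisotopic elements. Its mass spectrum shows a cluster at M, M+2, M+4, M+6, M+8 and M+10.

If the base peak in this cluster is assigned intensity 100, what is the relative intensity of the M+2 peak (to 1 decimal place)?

22.6

Term probabilities: M 0.0105, M+2 0.0781, M+4 0.2324, M+6 0.3456, M+8 0.2570, M+10 0.0764. Base peak = M+6.
P(M+6) = C(5,3) × 0.40208^2 × 0.59792^3 = 10 × 0.16166833 × 0.21376138 = 0.345584 (base)
P(M+2) = C(5,1) × 0.40208^4 × 0.59792^1 = 5 × 0.02613665 × 0.59792 = 0.078138
Relative intensity = 0.078138 / 0.345584 × 100 = 22.6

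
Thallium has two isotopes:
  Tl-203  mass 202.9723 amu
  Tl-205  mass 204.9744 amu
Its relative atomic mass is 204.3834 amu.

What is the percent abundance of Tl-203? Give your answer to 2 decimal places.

With x = fraction of Tl-203 (so Tl-205 is 1 − x):
202.9723·x + 204.9744·(1 − x) = 204.3834
(202.9723 − 204.9744)·x = 204.3834 − 204.9744
x = -0.5910 / -2.0021 = 0.29519 → 29.52% Tl-203, 70.48% Tl-205.

29.52%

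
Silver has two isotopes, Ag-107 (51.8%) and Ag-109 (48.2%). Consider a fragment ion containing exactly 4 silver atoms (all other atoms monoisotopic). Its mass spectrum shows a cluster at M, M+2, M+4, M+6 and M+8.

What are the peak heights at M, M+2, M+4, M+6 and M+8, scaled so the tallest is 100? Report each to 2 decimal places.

19.25 : 71.65 : 100.00 : 62.03 : 14.43

Expanding (0.518 + 0.482)^4:
P(M) = 0.518^4 = 0.071998
P(M+2) = 4 × 0.518^3 × 0.482^1 = 0.267976
P(M+4) = 6 × 0.518^2 × 0.482^2 = 0.374029
P(M+6) = 4 × 0.518^1 × 0.482^3 = 0.232023
P(M+8) = 0.482^4 = 0.053974
The M+4 peak is largest (0.374029); scaling to 100 gives 19.25 : 71.65 : 100.00 : 62.03 : 14.43.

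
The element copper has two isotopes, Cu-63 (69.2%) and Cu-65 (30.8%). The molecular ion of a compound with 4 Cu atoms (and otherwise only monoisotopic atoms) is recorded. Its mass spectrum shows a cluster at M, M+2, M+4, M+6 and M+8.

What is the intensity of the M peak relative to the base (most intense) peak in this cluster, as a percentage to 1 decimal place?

Binomial terms of (0.692 + 0.308)^4: M 0.2293, M+2 0.4083, M+4 0.2726, M+6 0.0809, M+8 0.0090 → M+2 is the base peak.
P(M+2) = C(4,1) × 0.692^3 × 0.308^1 = 4 × 0.33137389 × 0.3080 = 0.408253 (base)
P(M) = C(4,0) × 0.692^4 × 0.308^0 = 1 × 0.22931073 × 1.0000 = 0.229311
Relative intensity = 0.229311 / 0.408253 × 100 = 56.2

56.2%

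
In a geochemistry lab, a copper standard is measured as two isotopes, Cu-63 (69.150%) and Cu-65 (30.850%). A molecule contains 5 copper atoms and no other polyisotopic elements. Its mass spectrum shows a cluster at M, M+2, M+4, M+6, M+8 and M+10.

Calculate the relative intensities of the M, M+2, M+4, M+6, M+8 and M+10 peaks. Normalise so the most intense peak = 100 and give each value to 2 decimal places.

44.83 : 100.00 : 89.23 : 39.81 : 8.88 : 0.79

Expanding (0.69150 + 0.30850)^5:
P(M) = 0.69150^5 = 0.158111
P(M+2) = 5 × 0.69150^4 × 0.30850^1 = 0.352691
P(M+4) = 10 × 0.69150^3 × 0.30850^2 = 0.314693
P(M+6) = 10 × 0.69150^2 × 0.30850^3 = 0.140394
P(M+8) = 5 × 0.69150^1 × 0.30850^4 = 0.031317
P(M+10) = 0.30850^5 = 0.002794
The M+2 peak is largest (0.352691); scaling to 100 gives 44.83 : 100.00 : 89.23 : 39.81 : 8.88 : 0.79.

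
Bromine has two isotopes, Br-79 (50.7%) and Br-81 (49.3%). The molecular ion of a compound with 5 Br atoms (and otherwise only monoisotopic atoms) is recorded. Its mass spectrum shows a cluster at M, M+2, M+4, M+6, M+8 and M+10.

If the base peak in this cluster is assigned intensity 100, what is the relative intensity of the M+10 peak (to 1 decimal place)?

Term probabilities: M 0.0335, M+2 0.1629, M+4 0.3168, M+6 0.3080, M+8 0.1497, M+10 0.0291. Base peak = M+4.
P(M+4) = C(5,2) × 0.507^3 × 0.493^2 = 10 × 0.13032384 × 0.243049 = 0.316751 (base)
P(M+10) = C(5,5) × 0.507^0 × 0.493^5 = 1 × 1.0000 × 0.0291229 = 0.029123
Relative intensity = 0.029123 / 0.316751 × 100 = 9.2

9.2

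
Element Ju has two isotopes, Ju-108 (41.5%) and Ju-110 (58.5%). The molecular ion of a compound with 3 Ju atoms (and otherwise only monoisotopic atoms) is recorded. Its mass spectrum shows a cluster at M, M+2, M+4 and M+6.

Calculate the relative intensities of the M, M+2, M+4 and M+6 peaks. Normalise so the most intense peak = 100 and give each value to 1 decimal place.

Expanding (0.415 + 0.585)^3:
P(M) = 0.415^3 = 0.071473
P(M+2) = 3 × 0.415^2 × 0.585^1 = 0.302255
P(M+4) = 3 × 0.415^1 × 0.585^2 = 0.426070
P(M+6) = 0.585^3 = 0.200202
The M+4 peak is largest (0.426070); scaling to 100 gives 16.8 : 70.9 : 100.0 : 47.0.

16.8 : 70.9 : 100.0 : 47.0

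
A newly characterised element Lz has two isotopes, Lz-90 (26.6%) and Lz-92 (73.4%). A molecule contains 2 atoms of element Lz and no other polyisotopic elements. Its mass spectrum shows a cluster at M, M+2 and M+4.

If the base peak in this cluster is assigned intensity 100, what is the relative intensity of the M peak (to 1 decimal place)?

13.1

Term probabilities: M 0.0708, M+2 0.3905, M+4 0.5388. Base peak = M+4.
P(M+4) = C(2,2) × 0.266^0 × 0.734^2 = 1 × 1.0000 × 0.538756 = 0.538756 (base)
P(M) = C(2,0) × 0.266^2 × 0.734^0 = 1 × 0.070756 × 1.0000 = 0.070756
Relative intensity = 0.070756 / 0.538756 × 100 = 13.1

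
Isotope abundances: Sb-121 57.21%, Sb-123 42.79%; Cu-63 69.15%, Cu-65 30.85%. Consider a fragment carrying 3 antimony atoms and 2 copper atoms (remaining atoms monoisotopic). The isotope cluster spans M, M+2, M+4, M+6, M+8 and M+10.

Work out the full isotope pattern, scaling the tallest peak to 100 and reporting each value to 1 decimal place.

Antimony pattern (n=3): 0.18724742 : 0.42015297 : 0.3142518 : 0.07834781
Copper pattern (n=2): 0.47817225 : 0.4266555 : 0.09517225
Convolve the two distributions (both contribute in 2-u steps):
  M: 0.18724742×0.47817225 = 0.089537
  M+2: 0.18724742×0.4266555 + 0.42015297×0.47817225 = 0.280796
  M+4: 0.18724742×0.09517225 + 0.42015297×0.4266555 + 0.3142518×0.47817225 = 0.347348
  M+6: 0.42015297×0.09517225 + 0.3142518×0.4266555 + 0.07834781×0.47817225 = 0.211528
  M+8: 0.3142518×0.09517225 + 0.07834781×0.4266555 = 0.063336
  M+10: 0.07834781×0.09517225 = 0.007457
Scale to base peak (0.347348) = 100: 25.8 : 80.8 : 100.0 : 60.9 : 18.2 : 2.1

25.8 : 80.8 : 100.0 : 60.9 : 18.2 : 2.1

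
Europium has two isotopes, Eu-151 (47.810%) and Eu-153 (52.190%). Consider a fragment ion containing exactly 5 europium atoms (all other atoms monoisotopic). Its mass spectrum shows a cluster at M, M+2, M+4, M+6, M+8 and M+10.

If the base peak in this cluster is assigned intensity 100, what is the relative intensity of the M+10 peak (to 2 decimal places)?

11.92

(0.47810 + 0.52190)^5 gives M 0.0250, M+2 0.1363, M+4 0.2977, M+6 0.3249, M+8 0.1774, M+10 0.0387; the largest is M+6.
P(M+6) = C(5,3) × 0.47810^2 × 0.52190^3 = 10 × 0.22857961 × 0.14215492 = 0.324937 (base)
P(M+10) = C(5,5) × 0.47810^0 × 0.52190^5 = 1 × 1.0000 × 0.0387201 = 0.038720
Relative intensity = 0.038720 / 0.324937 × 100 = 11.92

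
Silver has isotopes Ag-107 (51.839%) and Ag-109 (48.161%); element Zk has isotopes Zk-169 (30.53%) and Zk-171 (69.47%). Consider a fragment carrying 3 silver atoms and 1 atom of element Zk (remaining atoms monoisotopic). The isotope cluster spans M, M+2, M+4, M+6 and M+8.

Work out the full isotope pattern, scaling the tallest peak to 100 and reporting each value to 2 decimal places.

Silver pattern (n=3): 0.13930601 : 0.38826655 : 0.36071887 : 0.11170857
Element Zk pattern (n=1): 0.3053 : 0.6947
Convolve the two distributions (both contribute in 2-u steps):
  M: 0.13930601×0.3053 = 0.042530
  M+2: 0.13930601×0.6947 + 0.38826655×0.3053 = 0.215314
  M+4: 0.38826655×0.6947 + 0.36071887×0.3053 = 0.379856
  M+6: 0.36071887×0.6947 + 0.11170857×0.3053 = 0.284696
  M+8: 0.11170857×0.6947 = 0.077604
Scale to base peak (0.379856) = 100: 11.20 : 56.68 : 100.00 : 74.95 : 20.43

11.20 : 56.68 : 100.00 : 74.95 : 20.43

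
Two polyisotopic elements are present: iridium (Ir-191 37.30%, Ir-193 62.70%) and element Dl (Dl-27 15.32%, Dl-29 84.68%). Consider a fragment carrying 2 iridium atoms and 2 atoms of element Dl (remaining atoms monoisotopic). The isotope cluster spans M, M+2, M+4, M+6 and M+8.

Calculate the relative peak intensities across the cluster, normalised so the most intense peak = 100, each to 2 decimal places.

0.75 : 10.76 : 52.66 : 100.00 : 64.45

Iridium pattern (n=2): 0.139129 : 0.467742 : 0.393129
Element Dl pattern (n=2): 0.02347024 : 0.25945952 : 0.71707024
Convolve the two distributions (both contribute in 2-u steps):
  M: 0.139129×0.02347024 = 0.003265
  M+2: 0.139129×0.25945952 + 0.467742×0.02347024 = 0.047076
  M+4: 0.139129×0.71707024 + 0.467742×0.25945952 + 0.393129×0.02347024 = 0.230352
  M+6: 0.467742×0.71707024 + 0.393129×0.25945952 = 0.437405
  M+8: 0.393129×0.71707024 = 0.281901
Scale to base peak (0.437405) = 100: 0.75 : 10.76 : 52.66 : 100.00 : 64.45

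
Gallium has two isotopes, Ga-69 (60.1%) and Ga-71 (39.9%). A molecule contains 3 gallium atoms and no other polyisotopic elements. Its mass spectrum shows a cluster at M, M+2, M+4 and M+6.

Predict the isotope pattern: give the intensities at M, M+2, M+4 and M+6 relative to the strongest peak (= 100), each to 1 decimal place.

The 3 Ga atoms are independent, so intensities follow the terms of (0.601 + 0.399)^3.
P(M) = 0.601^3 = 0.217082
P(M+2) = 3 × 0.601^2 × 0.399^1 = 0.432358
P(M+4) = 3 × 0.601^1 × 0.399^2 = 0.287039
P(M+6) = 0.399^3 = 0.063521
The M+2 peak is largest (0.432358); scaling to 100 gives 50.2 : 100.0 : 66.4 : 14.7.

50.2 : 100.0 : 66.4 : 14.7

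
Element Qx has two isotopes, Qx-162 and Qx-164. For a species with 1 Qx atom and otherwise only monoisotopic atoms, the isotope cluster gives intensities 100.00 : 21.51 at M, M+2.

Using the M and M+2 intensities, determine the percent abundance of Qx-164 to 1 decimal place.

17.7%

Write p for the Qx-162 fraction. I(M+2)/I(M) = [C(1,1)·p^0·(1−p)] / p^1 = 1·(1−p)/p = 21.51/100.00 = 0.2151
(1−p)/p = 0.2151/1 = 0.2151  ⇒  p = 1/(1 + 0.2151) = 0.8230
Qx-162: 82.3%, Qx-164: 17.7%.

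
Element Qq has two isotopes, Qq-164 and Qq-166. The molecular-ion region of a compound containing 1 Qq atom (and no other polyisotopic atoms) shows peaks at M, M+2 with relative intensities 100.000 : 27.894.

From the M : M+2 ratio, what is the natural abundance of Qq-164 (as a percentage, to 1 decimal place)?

Let p = fractional abundance of Qq-164. I(M+2)/I(M) = [C(1,1)·p^0·(1−p)] / p^1 = 1·(1−p)/p = 27.894/100.000 = 0.2789
(1−p)/p = 0.2789/1 = 0.2789  ⇒  p = 1/(1 + 0.2789) = 0.7819
Qq-164: 78.2%, Qq-166: 21.8%.

78.2%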